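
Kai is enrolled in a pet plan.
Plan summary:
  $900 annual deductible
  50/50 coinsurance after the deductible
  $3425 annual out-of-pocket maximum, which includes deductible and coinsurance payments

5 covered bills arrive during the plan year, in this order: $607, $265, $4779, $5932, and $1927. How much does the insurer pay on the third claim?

Bill 1, $607: all of it applies to the deductible. Owner pays $607; OOP now $607. Insurer: $607 − $607 = $0.
Bill 2, $265: fully absorbed by the deductible. Cost to owner: $265. OOP to date $872. Plan pays $265 − $265 = $0.
Bill 3, $4779: $28 to deductible, leaving $4751; owner's 50% is $2375.50. Cost to owner: $2403.50. OOP to date $3275.50. Plan pays $4779 − $2403.50 = $2375.50.

$2375.50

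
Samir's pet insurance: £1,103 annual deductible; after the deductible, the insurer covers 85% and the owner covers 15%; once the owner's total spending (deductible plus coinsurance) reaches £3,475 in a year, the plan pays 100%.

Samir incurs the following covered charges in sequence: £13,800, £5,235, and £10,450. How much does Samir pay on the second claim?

£467.45

Claim 1 — £13,800: deductible takes £1,103, £12,697 remains; 15% of £12,697 = £1,904.55. Cost to owner: £3,007.55. OOP to date £3,007.55.
Claim 2 — £5,235: deductible already satisfied, so owner's share is 15% × £5,235 = £785.25. OOP would hit £3,792.80 > £3,475, so the cap limits the owner to £3,475 − £3,007.55 = £467.45.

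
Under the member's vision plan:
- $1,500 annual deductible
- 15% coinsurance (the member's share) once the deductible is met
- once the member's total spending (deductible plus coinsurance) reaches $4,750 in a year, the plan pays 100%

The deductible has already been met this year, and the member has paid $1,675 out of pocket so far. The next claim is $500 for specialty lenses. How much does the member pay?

The deductible is already satisfied, so the full bill goes to coinsurance.
15% of $500 = $75 falls to the member.
Cumulative spending $1,675 + $75 = $1,750 stays under the $4,750 maximum.

$75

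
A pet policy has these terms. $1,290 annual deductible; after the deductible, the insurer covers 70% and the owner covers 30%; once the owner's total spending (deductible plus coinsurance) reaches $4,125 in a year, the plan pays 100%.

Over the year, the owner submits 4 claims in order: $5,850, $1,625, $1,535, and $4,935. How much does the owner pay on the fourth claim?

Bill 1, $5,850: $1,290 finishes the deductible; $4,560 goes to coinsurance; coinsurance $4,560 × 30% = $1,368. Owner pays $2,658; OOP now $2,658.
Bill 2, $1,625: deductible already satisfied, so owner's share is 30% × $1,625 = $487.50. Owner owes $487.50 (running OOP $3,145.50).
Bill 3, $1,535: deductible already satisfied, so owner's share is 30% × $1,535 = $460.50. Owner owes $460.50 (running OOP $3,606).
Bill 4, $4,935: deductible met; 30% of $4,935 = $1,480.50. That would push OOP to $5,086.50, over the $4,125 cap, so owner pays $4,125 − $3,606 = $519.

$519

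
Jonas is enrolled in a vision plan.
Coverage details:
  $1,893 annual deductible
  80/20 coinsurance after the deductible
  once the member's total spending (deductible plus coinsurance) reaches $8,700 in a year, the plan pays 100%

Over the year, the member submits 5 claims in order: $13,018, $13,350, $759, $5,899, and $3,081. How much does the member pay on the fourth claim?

$1,179.80

#1 ($13,018): $1,893 finishes the deductible; $11,125 goes to coinsurance; coinsurance $11,125 × 20% = $2,225. Cost to member: $4,118. OOP to date $4,118.
#2 ($13,350): deductible met; 20% of $13,350 = $2,670. Member pays $2,670; OOP now $6,788.
#3 ($759): deductible already satisfied, so member's share is 20% × $759 = $151.80. Cost to member: $151.80. OOP to date $6,939.80.
#4 ($5,899): 20% coinsurance on $5,899 = $1,179.80. Member owes $1,179.80 (running OOP $8,119.60).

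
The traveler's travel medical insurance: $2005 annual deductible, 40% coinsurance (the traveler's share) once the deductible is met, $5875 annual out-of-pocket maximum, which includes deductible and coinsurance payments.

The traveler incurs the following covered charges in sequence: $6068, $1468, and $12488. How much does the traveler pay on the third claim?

$1657.60

Bill 1, $6068: deductible takes $2005, $4063 remains; 40% of $4063 = $1625.20. Cost to traveler: $3630.20. OOP to date $3630.20.
Bill 2, $1468: deductible met; 40% of $1468 = $587.20. Cost to traveler: $587.20. OOP to date $4217.40.
Bill 3, $12488: deductible met; 40% of $12488 = $4995.20. That would push OOP to $9212.60, over the $5875 cap, so traveler pays $5875 − $4217.40 = $1657.60.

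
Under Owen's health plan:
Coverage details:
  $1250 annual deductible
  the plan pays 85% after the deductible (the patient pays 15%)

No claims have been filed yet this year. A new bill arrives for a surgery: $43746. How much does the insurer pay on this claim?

Nothing has been paid toward the $1250 deductible, so the first $1250 of this charge is applied there.
That leaves $43746 − $1250 = $42496 for coinsurance.
Coinsurance: $42496 × 15% = $6374.40.
That puts the patient's cost at $1250 + $6374.40 = $7624.40.
Insurer pays the balance: $43746 − $7624.40 = $36121.60.

$36121.60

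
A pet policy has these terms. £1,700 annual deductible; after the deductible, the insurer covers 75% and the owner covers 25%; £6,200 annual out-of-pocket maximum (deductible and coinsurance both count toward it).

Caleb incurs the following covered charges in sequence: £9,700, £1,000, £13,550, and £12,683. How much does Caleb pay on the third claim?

Bill 1, £9,700: deductible takes £1,700, £8,000 remains; coinsurance £8,000 × 25% = £2,000. Cost to owner: £3,700. OOP to date £3,700.
Bill 2, £1,000: deductible already satisfied, so owner's share is 25% × £1,000 = £250. Owner owes £250 (running OOP £3,950).
Bill 3, £13,550: 25% coinsurance on £13,550 = £3,387.50. Adding that to £3,950 gives £7,337.50, past the £6,200 cap; owner pays only £6,200 − £3,950 = £2,250.

£2,250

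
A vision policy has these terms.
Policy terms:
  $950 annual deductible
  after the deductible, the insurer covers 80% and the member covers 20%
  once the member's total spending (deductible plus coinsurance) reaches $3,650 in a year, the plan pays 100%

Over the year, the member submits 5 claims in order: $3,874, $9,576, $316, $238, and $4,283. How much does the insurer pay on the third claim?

$252.80

Claim 1 — $3,874: $950 finishes the deductible; $2,924 goes to coinsurance; 20% of $2,924 = $584.80. Member owes $1,534.80 (running OOP $1,534.80). Insurer: $3,874 − $1,534.80 = $2,339.20.
Claim 2 — $9,576: deductible met; 20% of $9,576 = $1,915.20. Member pays $1,915.20; OOP now $3,450. Insurer: $9,576 − $1,915.20 = $7,660.80.
Claim 3 — $316: deductible already satisfied, so member's share is 20% × $316 = $63.20. Member owes $63.20 (running OOP $3,513.20). Plan pays $316 − $63.20 = $252.80.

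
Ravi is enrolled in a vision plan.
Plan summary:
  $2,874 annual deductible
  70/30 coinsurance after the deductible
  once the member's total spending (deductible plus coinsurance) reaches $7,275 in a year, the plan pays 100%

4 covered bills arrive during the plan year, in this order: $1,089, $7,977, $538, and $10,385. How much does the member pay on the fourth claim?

Claim 1 ($1,089): all of it applies to the deductible. Member pays $1,089; OOP now $1,089.
Claim 2 ($7,977): $1,785 finishes the deductible; $6,192 goes to coinsurance; coinsurance $6,192 × 30% = $1,857.60. Member pays $3,642.60; OOP now $4,731.60.
Claim 3 ($538): deductible met; 30% of $538 = $161.40. Cost to member: $161.40. OOP to date $4,893.
Claim 4 ($10,385): deductible met; 30% of $10,385 = $3,115.50. OOP would hit $8,008.50 > $7,275, so the cap limits the member to $7,275 − $4,893 = $2,382.

$2,382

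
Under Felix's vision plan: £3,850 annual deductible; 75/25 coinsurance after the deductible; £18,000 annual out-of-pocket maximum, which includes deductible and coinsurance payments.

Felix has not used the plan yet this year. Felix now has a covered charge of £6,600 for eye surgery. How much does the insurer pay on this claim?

Nothing has been paid toward the £3,850 deductible, so the first £3,850 of this charge is applied there.
The remaining £2,750 (= £6,600 − £3,850) moves to coinsurance.
25% of £2,750 = £687.50 falls to the member.
Member responsibility before any cap: £3,850 + £687.50 = £4,537.50.
Year-to-date out-of-pocket becomes £0 + £4,537.50 = £4,537.50, still under the £18,000 maximum, so no cap applies.
The insurer covers the remainder: £6,600 − £4,537.50 = £2,062.50.

£2,062.50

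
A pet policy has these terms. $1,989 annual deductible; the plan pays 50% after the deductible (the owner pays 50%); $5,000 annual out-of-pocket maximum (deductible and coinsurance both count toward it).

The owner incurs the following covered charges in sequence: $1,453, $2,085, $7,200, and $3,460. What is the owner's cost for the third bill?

Claim 1 — $1,453: all of it applies to the deductible. Owner owes $1,453 (running OOP $1,453).
Claim 2 — $2,085: $536 finishes the deductible; $1,549 goes to coinsurance; owner's 50% is $774.50. Owner owes $1,310.50 (running OOP $2,763.50).
Claim 3 — $7,200: deductible met; 50% of $7,200 = $3,600. Adding that to $2,763.50 gives $6,363.50, past the $5,000 cap; owner pays only $5,000 − $2,763.50 = $2,236.50.

$2,236.50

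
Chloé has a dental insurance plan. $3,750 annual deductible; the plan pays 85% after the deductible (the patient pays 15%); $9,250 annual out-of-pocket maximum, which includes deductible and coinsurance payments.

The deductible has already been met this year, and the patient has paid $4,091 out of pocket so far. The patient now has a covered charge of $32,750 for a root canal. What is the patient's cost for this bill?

The deductible is already satisfied, so the full bill goes to coinsurance.
Patient's 15% share of $32,750 is $4,912.50.
Year-to-date out-of-pocket becomes $4,091 + $4,912.50 = $9,003.50, still under the $9,250 maximum, so no cap applies.

$4,912.50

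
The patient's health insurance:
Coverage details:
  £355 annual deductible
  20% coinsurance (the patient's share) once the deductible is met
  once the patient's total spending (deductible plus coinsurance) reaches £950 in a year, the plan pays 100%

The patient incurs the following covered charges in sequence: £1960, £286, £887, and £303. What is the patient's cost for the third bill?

Bill 1, £1960: deductible takes £355, £1605 remains; coinsurance £1605 × 20% = £321. Patient pays £676; OOP now £676.
Bill 2, £286: 20% coinsurance on £286 = £57.20. Cost to patient: £57.20. OOP to date £733.20.
Bill 3, £887: deductible met; 20% of £887 = £177.40. Cost to patient: £177.40. OOP to date £910.60.

£177.40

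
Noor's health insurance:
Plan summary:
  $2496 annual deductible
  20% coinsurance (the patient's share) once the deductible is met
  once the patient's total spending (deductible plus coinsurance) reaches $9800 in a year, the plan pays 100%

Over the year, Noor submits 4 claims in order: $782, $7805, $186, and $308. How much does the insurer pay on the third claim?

#1 ($782): all of it applies to the deductible. Cost to patient: $782. OOP to date $782. Insurer: $782 − $782 = $0.
#2 ($7805): $1714 to deductible, leaving $6091; 20% of $6091 = $1218.20. Patient pays $2932.20; OOP now $3714.20. Plan pays $7805 − $2932.20 = $4872.80.
#3 ($186): deductible met; 20% of $186 = $37.20. Patient owes $37.20 (running OOP $3751.40). Plan pays $186 − $37.20 = $148.80.

$148.80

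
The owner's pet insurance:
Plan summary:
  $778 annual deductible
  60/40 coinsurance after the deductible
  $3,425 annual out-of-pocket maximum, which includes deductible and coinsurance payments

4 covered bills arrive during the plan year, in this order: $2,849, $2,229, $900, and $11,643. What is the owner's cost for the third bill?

Bill 1, $2,849: $778 to deductible, leaving $2,071; owner's 40% is $828.40. Cost to owner: $1,606.40. OOP to date $1,606.40.
Bill 2, $2,229: deductible met; 40% of $2,229 = $891.60. Owner pays $891.60; OOP now $2,498.
Bill 3, $900: deductible met; 40% of $900 = $360. Cost to owner: $360. OOP to date $2,858.

$360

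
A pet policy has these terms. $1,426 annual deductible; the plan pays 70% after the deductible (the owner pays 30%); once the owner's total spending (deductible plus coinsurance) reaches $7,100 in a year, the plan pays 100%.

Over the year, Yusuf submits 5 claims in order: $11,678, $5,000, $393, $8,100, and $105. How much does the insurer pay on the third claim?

Bill 1, $11,678: $1,426 finishes the deductible; $10,252 goes to coinsurance; 30% of $10,252 = $3,075.60. Owner owes $4,501.60 (running OOP $4,501.60). Plan pays $11,678 − $4,501.60 = $7,176.40.
Bill 2, $5,000: 30% coinsurance on $5,000 = $1,500. Owner owes $1,500 (running OOP $6,001.60). Insurer: $5,000 − $1,500 = $3,500.
Bill 3, $393: 30% coinsurance on $393 = $117.90. Cost to owner: $117.90. OOP to date $6,119.50. Insurer: $393 − $117.90 = $275.10.

$275.10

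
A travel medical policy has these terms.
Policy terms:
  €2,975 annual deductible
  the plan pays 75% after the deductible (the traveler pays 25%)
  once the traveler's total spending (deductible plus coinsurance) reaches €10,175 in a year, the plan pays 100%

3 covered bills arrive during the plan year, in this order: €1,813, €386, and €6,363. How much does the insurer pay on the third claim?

€4,190.25

#1 (€1,813): entire amount goes to the deductible. Traveler owes €1,813 (running OOP €1,813). Insurer: €1,813 − €1,813 = €0.
#2 (€386): all of it applies to the deductible. Cost to traveler: €386. OOP to date €2,199. Insurer: €386 − €386 = €0.
#3 (€6,363): €776 finishes the deductible; €5,587 goes to coinsurance; coinsurance €5,587 × 25% = €1,396.75. Traveler pays €2,172.75; OOP now €4,371.75. Insurer: €6,363 − €2,172.75 = €4,190.25.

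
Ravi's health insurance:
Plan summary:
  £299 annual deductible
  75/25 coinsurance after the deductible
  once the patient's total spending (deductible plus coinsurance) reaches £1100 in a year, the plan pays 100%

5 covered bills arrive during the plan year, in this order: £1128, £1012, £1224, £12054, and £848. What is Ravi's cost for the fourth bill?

£34.75

#1 (£1128): £299 finishes the deductible; £829 goes to coinsurance; patient's 25% is £207.25. Patient pays £506.25; OOP now £506.25.
#2 (£1012): deductible met; 25% of £1012 = £253. Cost to patient: £253. OOP to date £759.25.
#3 (£1224): deductible already satisfied, so patient's share is 25% × £1224 = £306. Patient pays £306; OOP now £1065.25.
#4 (£12054): deductible met; 25% of £12054 = £3013.50. Adding that to £1065.25 gives £4078.75, past the £1100 cap; patient pays only £1100 − £1065.25 = £34.75.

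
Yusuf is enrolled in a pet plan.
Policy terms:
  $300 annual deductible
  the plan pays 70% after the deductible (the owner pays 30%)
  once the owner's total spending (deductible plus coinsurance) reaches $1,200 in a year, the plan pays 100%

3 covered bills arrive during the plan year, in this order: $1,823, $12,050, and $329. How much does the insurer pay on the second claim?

$11,606.90

#1 ($1,823): $300 to deductible, leaving $1,523; 30% of $1,523 = $456.90. Cost to owner: $756.90. OOP to date $756.90. Plan pays $1,823 − $756.90 = $1,066.10.
#2 ($12,050): 30% coinsurance on $12,050 = $3,615. OOP would hit $4,371.90 > $1,200, so the cap limits the owner to $1,200 − $756.90 = $443.10. Insurer: $12,050 − $443.10 = $11,606.90.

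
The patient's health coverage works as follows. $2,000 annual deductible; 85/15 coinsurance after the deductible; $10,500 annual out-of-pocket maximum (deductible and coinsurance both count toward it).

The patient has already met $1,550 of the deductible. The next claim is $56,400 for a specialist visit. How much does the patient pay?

$8,842.50

Deductible still to meet: $2,000 − $1,550 = $450.
After the $450 deductible portion, $56,400 − $450 = $55,950 is subject to coinsurance.
15% of $55,950 = $8,392.50 falls to the patient.
That puts the patient's cost at $450 + $8,392.50 = $8,842.50 before any cap.
Year-to-date out-of-pocket becomes $1,550 + $8,842.50 = $10,392.50, still under the $10,500 maximum, so no cap applies.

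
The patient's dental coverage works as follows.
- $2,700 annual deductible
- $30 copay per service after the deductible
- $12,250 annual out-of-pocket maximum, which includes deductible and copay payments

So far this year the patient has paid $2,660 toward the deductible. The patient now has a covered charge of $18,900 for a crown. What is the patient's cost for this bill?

Remaining deductible: $2,700 − $2,660 = $40.
The remaining $18,860 (= $18,900 − $40) moves to the copay.
Copay on this service: $30.
That puts the patient's cost at $40 + $30 = $70 before any cap.
Total out-of-pocket so far would be $2,660 + $70 = $2,730, below the $12,250 cap — no reduction.

$70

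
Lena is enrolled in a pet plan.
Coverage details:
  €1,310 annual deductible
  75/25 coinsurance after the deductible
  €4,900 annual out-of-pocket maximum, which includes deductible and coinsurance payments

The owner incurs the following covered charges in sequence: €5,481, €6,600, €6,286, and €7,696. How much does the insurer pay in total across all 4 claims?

€21,163

#1 (€5,481): €1,310 finishes the deductible; €4,171 goes to coinsurance; coinsurance €4,171 × 25% = €1,042.75. Owner owes €2,352.75 (running OOP €2,352.75). Plan pays €5,481 − €2,352.75 = €3,128.25.
#2 (€6,600): deductible already satisfied, so owner's share is 25% × €6,600 = €1,650. Cost to owner: €1,650. OOP to date €4,002.75. Insurer: €6,600 − €1,650 = €4,950.
#3 (€6,286): 25% coinsurance on €6,286 = €1,571.50. OOP would hit €5,574.25 > €4,900, so the cap limits the owner to €4,900 − €4,002.75 = €897.25. Plan pays €6,286 − €897.25 = €5,388.75.
#4 (€7,696): 25% coinsurance on €7,696 = €1,924. OOP would hit €6,824 > €4,900, so the cap limits the owner to €4,900 − €4,900 = €0. Insurer: €7,696 − €0 = €7,696.
Insurer total = bills − owner's total = €26,063 − €4,900 = €21,163.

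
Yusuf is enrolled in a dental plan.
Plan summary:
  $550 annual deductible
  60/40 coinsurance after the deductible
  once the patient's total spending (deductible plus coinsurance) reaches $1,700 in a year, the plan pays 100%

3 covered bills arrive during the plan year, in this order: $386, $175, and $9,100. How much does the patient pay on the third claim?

#1 ($386): all of it applies to the deductible. Cost to patient: $386. OOP to date $386.
#2 ($175): $164 finishes the deductible; $11 goes to coinsurance; 40% of $11 = $4.40. Patient pays $168.40; OOP now $554.40.
#3 ($9,100): deductible already satisfied, so patient's share is 40% × $9,100 = $3,640. Adding that to $554.40 gives $4,194.40, past the $1,700 cap; patient pays only $1,700 − $554.40 = $1,145.60.

$1,145.60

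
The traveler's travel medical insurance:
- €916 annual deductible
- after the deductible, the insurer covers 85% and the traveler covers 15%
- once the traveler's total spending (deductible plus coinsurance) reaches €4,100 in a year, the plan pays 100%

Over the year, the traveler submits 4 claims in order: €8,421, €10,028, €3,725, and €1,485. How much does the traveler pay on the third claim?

€554.05

Claim 1 (€8,421): €916 finishes the deductible; €7,505 goes to coinsurance; coinsurance €7,505 × 15% = €1,125.75. Cost to traveler: €2,041.75. OOP to date €2,041.75.
Claim 2 (€10,028): deductible already satisfied, so traveler's share is 15% × €10,028 = €1,504.20. Traveler pays €1,504.20; OOP now €3,545.95.
Claim 3 (€3,725): 15% coinsurance on €3,725 = €558.75. Adding that to €3,545.95 gives €4,104.70, past the €4,100 cap; traveler pays only €4,100 − €3,545.95 = €554.05.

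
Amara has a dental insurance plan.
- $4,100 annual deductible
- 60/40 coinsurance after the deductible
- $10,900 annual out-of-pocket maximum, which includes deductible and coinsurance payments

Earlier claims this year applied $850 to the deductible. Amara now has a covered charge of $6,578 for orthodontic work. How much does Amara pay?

$850 of the $4,100 deductible is already met, leaving $3,250.
That leaves $6,578 − $3,250 = $3,328 for coinsurance.
Patient's 40% share of $3,328 is $1,331.20.
Patient responsibility before any cap: $3,250 + $1,331.20 = $4,581.20.
Cumulative spending $850 + $4,581.20 = $5,431.20 stays under the $10,900 maximum.

$4,581.20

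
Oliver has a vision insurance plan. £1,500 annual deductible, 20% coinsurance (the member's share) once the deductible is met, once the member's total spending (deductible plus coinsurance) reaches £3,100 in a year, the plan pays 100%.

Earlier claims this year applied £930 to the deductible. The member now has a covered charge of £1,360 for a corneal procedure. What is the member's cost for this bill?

£728

Remaining deductible: £1,500 − £930 = £570.
After the £570 deductible portion, £1,360 − £570 = £790 is subject to coinsurance.
Member's 20% share of £790 is £158.
So the member owes £570 + £158 = £728 before any cap.
Year-to-date out-of-pocket becomes £930 + £728 = £1,658, still under the £3,100 maximum, so no cap applies.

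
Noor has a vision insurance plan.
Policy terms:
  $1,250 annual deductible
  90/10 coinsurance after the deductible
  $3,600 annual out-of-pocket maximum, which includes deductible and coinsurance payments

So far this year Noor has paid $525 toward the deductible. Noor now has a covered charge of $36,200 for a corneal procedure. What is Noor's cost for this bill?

Deductible still to meet: $1,250 − $525 = $725.
That leaves $36,200 − $725 = $35,475 for coinsurance.
Coinsurance: $35,475 × 10% = $3,547.50.
Member responsibility before any cap: $725 + $3,547.50 = $4,272.50.
Adding $4,272.50 to the $525 already spent would give $4,797.50, which exceeds the $3,600 cap; the member pays just $3,600 − $525 = $3,075.

$3,075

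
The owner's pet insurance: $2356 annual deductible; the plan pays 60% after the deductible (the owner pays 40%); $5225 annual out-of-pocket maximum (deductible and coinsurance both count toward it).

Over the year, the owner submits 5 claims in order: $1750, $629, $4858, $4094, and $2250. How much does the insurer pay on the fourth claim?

Claim 1 — $1750: all of it applies to the deductible. Cost to owner: $1750. OOP to date $1750. Plan pays $1750 − $1750 = $0.
Claim 2 — $629: $606 finishes the deductible; $23 goes to coinsurance; 40% of $23 = $9.20. Cost to owner: $615.20. OOP to date $2365.20. Plan pays $629 − $615.20 = $13.80.
Claim 3 — $4858: deductible already satisfied, so owner's share is 40% × $4858 = $1943.20. Owner owes $1943.20 (running OOP $4308.40). Insurer: $4858 − $1943.20 = $2914.80.
Claim 4 — $4094: 40% coinsurance on $4094 = $1637.60. OOP would hit $5946 > $5225, so the cap limits the owner to $5225 − $4308.40 = $916.60. Insurer: $4094 − $916.60 = $3177.40.

$3177.40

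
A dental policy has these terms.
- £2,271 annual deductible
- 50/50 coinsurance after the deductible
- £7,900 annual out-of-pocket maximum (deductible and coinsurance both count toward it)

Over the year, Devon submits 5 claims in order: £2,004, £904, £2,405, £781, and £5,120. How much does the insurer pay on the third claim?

Claim 1 — £2,004: entire amount goes to the deductible. Patient pays £2,004; OOP now £2,004. Plan pays £2,004 − £2,004 = £0.
Claim 2 — £904: £267 to deductible, leaving £637; coinsurance £637 × 50% = £318.50. Cost to patient: £585.50. OOP to date £2,589.50. Plan pays £904 − £585.50 = £318.50.
Claim 3 — £2,405: deductible already satisfied, so patient's share is 50% × £2,405 = £1,202.50. Cost to patient: £1,202.50. OOP to date £3,792. Insurer: £2,405 − £1,202.50 = £1,202.50.

£1,202.50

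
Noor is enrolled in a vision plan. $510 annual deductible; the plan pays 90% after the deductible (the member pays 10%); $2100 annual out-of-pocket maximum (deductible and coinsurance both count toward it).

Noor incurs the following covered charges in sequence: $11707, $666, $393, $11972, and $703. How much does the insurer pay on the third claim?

$353.70

Claim 1 ($11707): deductible takes $510, $11197 remains; member's 10% is $1119.70. Member owes $1629.70 (running OOP $1629.70). Insurer: $11707 − $1629.70 = $10077.30.
Claim 2 ($666): deductible met; 10% of $666 = $66.60. Cost to member: $66.60. OOP to date $1696.30. Plan pays $666 − $66.60 = $599.40.
Claim 3 ($393): deductible already satisfied, so member's share is 10% × $393 = $39.30. Member owes $39.30 (running OOP $1735.60). Plan pays $393 − $39.30 = $353.70.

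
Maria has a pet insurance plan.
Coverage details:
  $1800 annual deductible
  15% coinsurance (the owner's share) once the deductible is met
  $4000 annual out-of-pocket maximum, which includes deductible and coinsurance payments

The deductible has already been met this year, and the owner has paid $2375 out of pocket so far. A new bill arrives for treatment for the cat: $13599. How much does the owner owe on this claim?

The deductible is already satisfied, so the full bill goes to coinsurance.
Owner's 15% share of $13599 is $2039.85.
That would bring total out-of-pocket to $4414.85, past the $4000 cap. The owner is capped at $4000 − $2375 = $1625 on this claim.

$1625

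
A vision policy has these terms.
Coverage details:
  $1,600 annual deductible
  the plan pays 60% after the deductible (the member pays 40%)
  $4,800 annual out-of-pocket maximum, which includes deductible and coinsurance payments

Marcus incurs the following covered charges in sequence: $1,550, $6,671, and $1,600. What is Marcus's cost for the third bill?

$551.60

#1 ($1,550): entire amount goes to the deductible. Cost to member: $1,550. OOP to date $1,550.
#2 ($6,671): deductible takes $50, $6,621 remains; 40% of $6,621 = $2,648.40. Member pays $2,698.40; OOP now $4,248.40.
#3 ($1,600): 40% coinsurance on $1,600 = $640. Adding that to $4,248.40 gives $4,888.40, past the $4,800 cap; member pays only $4,800 − $4,248.40 = $551.60.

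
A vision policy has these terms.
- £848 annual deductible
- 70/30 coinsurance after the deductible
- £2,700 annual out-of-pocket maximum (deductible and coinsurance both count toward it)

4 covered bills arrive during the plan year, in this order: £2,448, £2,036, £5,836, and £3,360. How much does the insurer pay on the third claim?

£5,074.80

#1 (£2,448): £848 to deductible, leaving £1,600; member's 30% is £480. Member pays £1,328; OOP now £1,328. Insurer: £2,448 − £1,328 = £1,120.
#2 (£2,036): deductible already satisfied, so member's share is 30% × £2,036 = £610.80. Cost to member: £610.80. OOP to date £1,938.80. Insurer: £2,036 − £610.80 = £1,425.20.
#3 (£5,836): deductible already satisfied, so member's share is 30% × £5,836 = £1,750.80. OOP would hit £3,689.60 > £2,700, so the cap limits the member to £2,700 − £1,938.80 = £761.20. Plan pays £5,836 − £761.20 = £5,074.80.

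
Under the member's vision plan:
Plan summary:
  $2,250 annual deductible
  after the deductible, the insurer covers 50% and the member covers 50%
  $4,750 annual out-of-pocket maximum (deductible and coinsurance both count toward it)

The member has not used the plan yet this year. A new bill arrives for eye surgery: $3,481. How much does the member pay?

Deductible not yet touched, so the first $2,250 of the bill goes to the deductible.
The remaining $1,231 (= $3,481 − $2,250) moves to coinsurance.
Coinsurance: $1,231 × 50% = $615.50.
That puts the member's cost at $2,250 + $615.50 = $2,865.50 before any cap.
Cumulative spending $0 + $2,865.50 = $2,865.50 stays under the $4,750 maximum.

$2,865.50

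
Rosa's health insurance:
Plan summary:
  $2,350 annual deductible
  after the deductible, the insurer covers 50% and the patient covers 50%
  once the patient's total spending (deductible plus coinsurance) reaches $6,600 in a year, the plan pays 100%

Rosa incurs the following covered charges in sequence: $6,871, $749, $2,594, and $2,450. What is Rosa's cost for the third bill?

Claim 1 — $6,871: $2,350 to deductible, leaving $4,521; coinsurance $4,521 × 50% = $2,260.50. Patient owes $4,610.50 (running OOP $4,610.50).
Claim 2 — $749: deductible already satisfied, so patient's share is 50% × $749 = $374.50. Cost to patient: $374.50. OOP to date $4,985.
Claim 3 — $2,594: deductible met; 50% of $2,594 = $1,297. Patient pays $1,297; OOP now $6,282.

$1,297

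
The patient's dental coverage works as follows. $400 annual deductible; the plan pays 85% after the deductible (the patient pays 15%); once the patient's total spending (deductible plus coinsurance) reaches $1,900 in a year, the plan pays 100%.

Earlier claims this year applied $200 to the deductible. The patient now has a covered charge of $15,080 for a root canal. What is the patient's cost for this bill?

$1,700

$200 of the $400 deductible is already met, leaving $200.
After the $200 deductible portion, $15,080 − $200 = $14,880 is subject to coinsurance.
Patient's 15% share of $14,880 is $2,232.
So the patient owes $200 + $2,232 = $2,432 before any cap.
That would bring total out-of-pocket to $2,632, past the $1,900 cap. The patient is capped at $1,900 − $200 = $1,700 on this claim.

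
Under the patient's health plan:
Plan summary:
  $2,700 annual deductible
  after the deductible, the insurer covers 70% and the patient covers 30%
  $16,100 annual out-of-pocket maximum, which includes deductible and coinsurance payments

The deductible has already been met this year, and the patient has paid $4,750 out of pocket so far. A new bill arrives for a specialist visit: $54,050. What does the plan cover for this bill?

$42,700

With the deductible met, the entire $54,050 is subject to coinsurance.
Coinsurance: $54,050 × 30% = $16,215.
Adding $16,215 to the $4,750 already spent would give $20,965, which exceeds the $16,100 cap; the patient pays just $16,100 − $4,750 = $11,350.
Insurer pays the balance: $54,050 − $11,350 = $42,700.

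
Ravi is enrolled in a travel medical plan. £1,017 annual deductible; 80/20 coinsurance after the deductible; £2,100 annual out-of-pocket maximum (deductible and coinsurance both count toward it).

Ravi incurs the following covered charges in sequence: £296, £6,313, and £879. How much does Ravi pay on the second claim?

Bill 1, £296: fully absorbed by the deductible. Cost to traveler: £296. OOP to date £296.
Bill 2, £6,313: £721 finishes the deductible; £5,592 goes to coinsurance; coinsurance £5,592 × 20% = £1,118.40. Together that's £721 + £1,118.40 = £1,839.40. Adding that to £296 gives £2,135.40, past the £2,100 cap; traveler pays only £2,100 − £296 = £1,804.

£1,804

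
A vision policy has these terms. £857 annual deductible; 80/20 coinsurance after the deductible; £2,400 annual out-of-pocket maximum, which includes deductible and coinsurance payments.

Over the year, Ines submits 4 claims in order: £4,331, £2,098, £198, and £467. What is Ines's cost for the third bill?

Claim 1 — £4,331: £857 finishes the deductible; £3,474 goes to coinsurance; coinsurance £3,474 × 20% = £694.80. Member pays £1,551.80; OOP now £1,551.80.
Claim 2 — £2,098: deductible already satisfied, so member's share is 20% × £2,098 = £419.60. Member owes £419.60 (running OOP £1,971.40).
Claim 3 — £198: deductible already satisfied, so member's share is 20% × £198 = £39.60. Member owes £39.60 (running OOP £2,011).

£39.60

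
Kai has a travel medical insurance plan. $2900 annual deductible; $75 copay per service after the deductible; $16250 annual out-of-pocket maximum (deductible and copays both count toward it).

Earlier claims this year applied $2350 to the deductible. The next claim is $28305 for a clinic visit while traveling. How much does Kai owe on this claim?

$625

Deductible still to meet: $2900 − $2350 = $550.
That leaves $28305 − $550 = $27755 for the copay.
Copay on this service: $75.
So the traveler owes $550 + $75 = $625 before any cap.
Cumulative spending $2350 + $625 = $2975 stays under the $16250 maximum.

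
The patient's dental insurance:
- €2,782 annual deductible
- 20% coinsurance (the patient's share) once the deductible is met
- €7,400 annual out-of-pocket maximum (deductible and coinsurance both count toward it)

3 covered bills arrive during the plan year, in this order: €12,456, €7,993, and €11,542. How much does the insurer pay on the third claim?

€10,457.40

#1 (€12,456): €2,782 to deductible, leaving €9,674; 20% of €9,674 = €1,934.80. Patient pays €4,716.80; OOP now €4,716.80. Plan pays €12,456 − €4,716.80 = €7,739.20.
#2 (€7,993): deductible met; 20% of €7,993 = €1,598.60. Patient owes €1,598.60 (running OOP €6,315.40). Plan pays €7,993 − €1,598.60 = €6,394.40.
#3 (€11,542): deductible already satisfied, so patient's share is 20% × €11,542 = €2,308.40. That would push OOP to €8,623.80, over the €7,400 cap, so patient pays €7,400 − €6,315.40 = €1,084.60. Insurer: €11,542 − €1,084.60 = €10,457.40.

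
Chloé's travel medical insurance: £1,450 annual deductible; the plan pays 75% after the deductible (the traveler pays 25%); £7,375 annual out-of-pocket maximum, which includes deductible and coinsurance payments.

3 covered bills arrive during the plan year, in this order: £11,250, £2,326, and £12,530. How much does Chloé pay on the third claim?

£2,893.50

Claim 1 (£11,250): deductible takes £1,450, £9,800 remains; traveler's 25% is £2,450. Cost to traveler: £3,900. OOP to date £3,900.
Claim 2 (£2,326): deductible already satisfied, so traveler's share is 25% × £2,326 = £581.50. Traveler owes £581.50 (running OOP £4,481.50).
Claim 3 (£12,530): deductible met; 25% of £12,530 = £3,132.50. That would push OOP to £7,614, over the £7,375 cap, so traveler pays £7,375 − £4,481.50 = £2,893.50.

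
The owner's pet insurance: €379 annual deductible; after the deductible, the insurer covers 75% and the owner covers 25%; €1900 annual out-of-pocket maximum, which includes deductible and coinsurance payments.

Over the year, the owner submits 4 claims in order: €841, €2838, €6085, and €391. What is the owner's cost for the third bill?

Bill 1, €841: deductible takes €379, €462 remains; coinsurance €462 × 25% = €115.50. Cost to owner: €494.50. OOP to date €494.50.
Bill 2, €2838: deductible met; 25% of €2838 = €709.50. Owner pays €709.50; OOP now €1204.
Bill 3, €6085: 25% coinsurance on €6085 = €1521.25. Adding that to €1204 gives €2725.25, past the €1900 cap; owner pays only €1900 − €1204 = €696.

€696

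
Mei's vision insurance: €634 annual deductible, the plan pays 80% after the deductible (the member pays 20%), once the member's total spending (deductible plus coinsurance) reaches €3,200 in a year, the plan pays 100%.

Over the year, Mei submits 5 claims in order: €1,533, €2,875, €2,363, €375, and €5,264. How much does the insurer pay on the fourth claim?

Bill 1, €1,533: €634 finishes the deductible; €899 goes to coinsurance; member's 20% is €179.80. Cost to member: €813.80. OOP to date €813.80. Insurer: €1,533 − €813.80 = €719.20.
Bill 2, €2,875: deductible met; 20% of €2,875 = €575. Member pays €575; OOP now €1,388.80. Plan pays €2,875 − €575 = €2,300.
Bill 3, €2,363: deductible already satisfied, so member's share is 20% × €2,363 = €472.60. Member pays €472.60; OOP now €1,861.40. Plan pays €2,363 − €472.60 = €1,890.40.
Bill 4, €375: 20% coinsurance on €375 = €75. Cost to member: €75. OOP to date €1,936.40. Insurer: €375 − €75 = €300.

€300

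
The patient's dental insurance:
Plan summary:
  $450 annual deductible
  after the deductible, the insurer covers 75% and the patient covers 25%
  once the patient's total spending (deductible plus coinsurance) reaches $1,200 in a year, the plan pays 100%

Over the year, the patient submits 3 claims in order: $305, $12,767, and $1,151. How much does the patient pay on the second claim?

Bill 1, $305: entire amount goes to the deductible. Patient pays $305; OOP now $305.
Bill 2, $12,767: deductible takes $145, $12,622 remains; 25% of $12,622 = $3,155.50. Claim cost before the cap: $145 + $3,155.50 = $3,300.50. That would push OOP to $3,605.50, over the $1,200 cap, so patient pays $1,200 − $305 = $895.

$895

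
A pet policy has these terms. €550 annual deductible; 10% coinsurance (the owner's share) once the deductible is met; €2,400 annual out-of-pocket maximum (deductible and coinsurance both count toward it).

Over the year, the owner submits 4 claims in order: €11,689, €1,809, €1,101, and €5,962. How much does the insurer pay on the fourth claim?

€5,516.90

Claim 1 (€11,689): deductible takes €550, €11,139 remains; owner's 10% is €1,113.90. Cost to owner: €1,663.90. OOP to date €1,663.90. Plan pays €11,689 − €1,663.90 = €10,025.10.
Claim 2 (€1,809): deductible met; 10% of €1,809 = €180.90. Owner owes €180.90 (running OOP €1,844.80). Plan pays €1,809 − €180.90 = €1,628.10.
Claim 3 (€1,101): deductible met; 10% of €1,101 = €110.10. Owner owes €110.10 (running OOP €1,954.90). Insurer: €1,101 − €110.10 = €990.90.
Claim 4 (€5,962): deductible already satisfied, so owner's share is 10% × €5,962 = €596.20. Adding that to €1,954.90 gives €2,551.10, past the €2,400 cap; owner pays only €2,400 − €1,954.90 = €445.10. Insurer: €5,962 − €445.10 = €5,516.90.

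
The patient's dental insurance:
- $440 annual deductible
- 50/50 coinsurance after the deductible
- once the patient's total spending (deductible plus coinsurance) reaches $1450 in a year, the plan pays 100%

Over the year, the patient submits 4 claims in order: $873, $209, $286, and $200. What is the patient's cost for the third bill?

$143

Bill 1, $873: $440 finishes the deductible; $433 goes to coinsurance; patient's 50% is $216.50. Patient pays $656.50; OOP now $656.50.
Bill 2, $209: deductible met; 50% of $209 = $104.50. Patient owes $104.50 (running OOP $761).
Bill 3, $286: deductible already satisfied, so patient's share is 50% × $286 = $143. Patient pays $143; OOP now $904.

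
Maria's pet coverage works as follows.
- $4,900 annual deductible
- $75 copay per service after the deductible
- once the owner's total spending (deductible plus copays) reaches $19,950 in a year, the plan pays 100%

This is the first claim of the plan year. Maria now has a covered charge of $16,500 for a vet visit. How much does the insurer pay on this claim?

The full $4,900 deductible is still open; $4,900 of this bill applies to it.
That leaves $16,500 − $4,900 = $11,600 for the copay.
Copay on this service: $75.
Owner responsibility before any cap: $4,900 + $75 = $4,975.
Year-to-date out-of-pocket becomes $0 + $4,975 = $4,975, still under the $19,950 maximum, so no cap applies.
The plan picks up $16,500 − $4,975 = $11,525.

$11,525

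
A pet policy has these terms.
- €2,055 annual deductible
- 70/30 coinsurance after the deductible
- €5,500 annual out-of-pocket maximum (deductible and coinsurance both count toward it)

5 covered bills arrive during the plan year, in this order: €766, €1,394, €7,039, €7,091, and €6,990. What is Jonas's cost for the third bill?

€2,111.70

Claim 1 — €766: all of it applies to the deductible. Owner pays €766; OOP now €766.
Claim 2 — €1,394: €1,289 to deductible, leaving €105; owner's 30% is €31.50. Cost to owner: €1,320.50. OOP to date €2,086.50.
Claim 3 — €7,039: deductible met; 30% of €7,039 = €2,111.70. Cost to owner: €2,111.70. OOP to date €4,198.20.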